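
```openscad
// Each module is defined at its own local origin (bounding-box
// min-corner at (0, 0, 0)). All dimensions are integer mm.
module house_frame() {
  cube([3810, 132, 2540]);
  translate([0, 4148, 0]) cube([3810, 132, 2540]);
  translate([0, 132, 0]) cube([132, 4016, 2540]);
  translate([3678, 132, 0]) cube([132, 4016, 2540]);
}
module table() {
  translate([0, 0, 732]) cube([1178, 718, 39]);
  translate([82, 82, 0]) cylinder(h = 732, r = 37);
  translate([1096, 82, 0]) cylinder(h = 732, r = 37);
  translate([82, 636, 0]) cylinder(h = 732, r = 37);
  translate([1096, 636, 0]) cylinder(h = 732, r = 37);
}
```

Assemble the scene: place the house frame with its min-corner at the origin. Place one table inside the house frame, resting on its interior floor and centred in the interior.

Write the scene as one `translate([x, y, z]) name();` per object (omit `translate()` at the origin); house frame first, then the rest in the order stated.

house_frame();
translate([1316, 1781, 0]) table();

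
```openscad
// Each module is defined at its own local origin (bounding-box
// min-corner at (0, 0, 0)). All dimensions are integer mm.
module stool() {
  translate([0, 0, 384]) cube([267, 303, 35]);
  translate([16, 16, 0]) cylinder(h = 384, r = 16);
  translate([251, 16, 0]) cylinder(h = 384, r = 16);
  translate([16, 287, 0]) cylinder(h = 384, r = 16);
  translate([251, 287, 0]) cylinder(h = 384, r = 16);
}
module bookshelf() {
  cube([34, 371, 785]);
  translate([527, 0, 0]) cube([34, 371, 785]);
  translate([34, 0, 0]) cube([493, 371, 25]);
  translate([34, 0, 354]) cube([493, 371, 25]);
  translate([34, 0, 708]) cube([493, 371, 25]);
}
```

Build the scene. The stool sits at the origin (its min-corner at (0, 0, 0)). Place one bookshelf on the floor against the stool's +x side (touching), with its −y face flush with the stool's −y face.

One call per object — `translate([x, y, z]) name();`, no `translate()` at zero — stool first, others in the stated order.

stool();
translate([267, 0, 0]) bookshelf();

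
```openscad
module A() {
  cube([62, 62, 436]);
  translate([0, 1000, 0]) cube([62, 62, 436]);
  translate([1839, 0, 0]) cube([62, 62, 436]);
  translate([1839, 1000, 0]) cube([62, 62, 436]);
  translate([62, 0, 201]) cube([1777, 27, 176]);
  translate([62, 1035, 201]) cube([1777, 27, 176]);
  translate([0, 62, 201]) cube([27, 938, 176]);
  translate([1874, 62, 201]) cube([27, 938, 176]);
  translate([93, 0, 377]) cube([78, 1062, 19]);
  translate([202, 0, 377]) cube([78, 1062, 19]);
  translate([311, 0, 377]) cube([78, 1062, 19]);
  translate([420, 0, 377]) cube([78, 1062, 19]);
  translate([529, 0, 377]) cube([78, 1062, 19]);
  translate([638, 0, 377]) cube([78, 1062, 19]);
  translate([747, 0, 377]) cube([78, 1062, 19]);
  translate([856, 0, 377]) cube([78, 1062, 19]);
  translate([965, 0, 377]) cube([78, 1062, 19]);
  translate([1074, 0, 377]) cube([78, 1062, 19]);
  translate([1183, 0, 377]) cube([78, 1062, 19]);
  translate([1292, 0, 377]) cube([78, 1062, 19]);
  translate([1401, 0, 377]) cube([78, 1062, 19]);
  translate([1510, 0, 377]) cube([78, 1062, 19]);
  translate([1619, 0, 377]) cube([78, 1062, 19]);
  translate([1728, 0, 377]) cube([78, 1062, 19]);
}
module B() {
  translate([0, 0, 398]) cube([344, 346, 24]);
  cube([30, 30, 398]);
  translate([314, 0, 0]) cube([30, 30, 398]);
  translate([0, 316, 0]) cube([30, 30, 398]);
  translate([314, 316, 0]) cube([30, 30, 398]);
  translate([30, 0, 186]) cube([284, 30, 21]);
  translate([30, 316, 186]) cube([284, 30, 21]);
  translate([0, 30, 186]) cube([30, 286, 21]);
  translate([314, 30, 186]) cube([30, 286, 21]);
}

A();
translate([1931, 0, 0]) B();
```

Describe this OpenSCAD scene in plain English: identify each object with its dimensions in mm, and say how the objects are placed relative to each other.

A is a bed frame 1901 mm long (x) by 1062 mm wide (y). Four 62×62 mm corner posts, 436 mm tall, at the corners of the footprint. Four rails of 27 mm thickness and 176 mm height run between adjacent posts with their undersides at z = 201 mm, their outer faces flush with the outside of the frame (the two x-running rails run between the posts' inner faces; the two y-running rails run between the posts' inner faces). 16 slats, each 78 mm wide (x) and 19 mm thick, lie across the top of the two x-running rails, running the full 1062 mm width of the frame in y; the slats are evenly spaced along x between the inner faces of the end posts with equal gaps (rounded down to the nearest mm) at the −x end and between each pair — any rounding remainder accumulates at the +x end.

B is a simple wooden stool: a rectangular seat 344 mm (x) by 346 mm (y), 24 mm thick, top face at z = 422 mm, on four square legs, each 30×30 mm in cross-section. The legs rest on z = 0, each flush with a corner of the seat. Four stretchers, 30 mm wide and 21 mm tall, connect adjacent legs with their undersides at z = 186 mm, each running between the inner faces of the legs it joins and aligned with the legs' outer faces on the other axis.

The stool is on the floor beside the bed frame on its +x side.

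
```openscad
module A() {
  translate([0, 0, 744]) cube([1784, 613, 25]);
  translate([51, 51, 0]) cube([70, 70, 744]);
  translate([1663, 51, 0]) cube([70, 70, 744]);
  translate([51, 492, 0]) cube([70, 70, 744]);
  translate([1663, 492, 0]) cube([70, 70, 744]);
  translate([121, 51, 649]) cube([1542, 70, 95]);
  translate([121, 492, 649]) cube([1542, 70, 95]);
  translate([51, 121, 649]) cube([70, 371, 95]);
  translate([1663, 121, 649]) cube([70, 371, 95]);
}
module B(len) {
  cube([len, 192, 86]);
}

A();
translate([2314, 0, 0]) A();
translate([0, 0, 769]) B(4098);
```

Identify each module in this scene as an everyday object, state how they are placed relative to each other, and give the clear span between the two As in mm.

Second table starts at x = 2314; first ends at x = 1784; clear span = 2314 − 1784 = 530 mm.

A is a table. B is a beam. A beam spans the tops of two tables. The clear span between the two tables is 530 mm.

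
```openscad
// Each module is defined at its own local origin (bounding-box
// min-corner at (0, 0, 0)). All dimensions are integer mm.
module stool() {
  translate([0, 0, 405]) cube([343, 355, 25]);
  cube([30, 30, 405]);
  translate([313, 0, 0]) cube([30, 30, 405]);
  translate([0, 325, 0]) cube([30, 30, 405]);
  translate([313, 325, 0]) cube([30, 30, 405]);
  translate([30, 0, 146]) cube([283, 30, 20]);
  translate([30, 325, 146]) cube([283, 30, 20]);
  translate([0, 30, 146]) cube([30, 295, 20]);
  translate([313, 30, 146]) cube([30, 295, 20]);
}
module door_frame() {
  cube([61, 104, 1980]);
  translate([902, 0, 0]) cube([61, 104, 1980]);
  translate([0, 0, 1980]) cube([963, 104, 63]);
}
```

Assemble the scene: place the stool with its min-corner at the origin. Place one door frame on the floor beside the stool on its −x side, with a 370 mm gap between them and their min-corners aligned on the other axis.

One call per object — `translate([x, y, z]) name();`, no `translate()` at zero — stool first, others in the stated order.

stool();
translate([-1333, 0, 0]) door_frame();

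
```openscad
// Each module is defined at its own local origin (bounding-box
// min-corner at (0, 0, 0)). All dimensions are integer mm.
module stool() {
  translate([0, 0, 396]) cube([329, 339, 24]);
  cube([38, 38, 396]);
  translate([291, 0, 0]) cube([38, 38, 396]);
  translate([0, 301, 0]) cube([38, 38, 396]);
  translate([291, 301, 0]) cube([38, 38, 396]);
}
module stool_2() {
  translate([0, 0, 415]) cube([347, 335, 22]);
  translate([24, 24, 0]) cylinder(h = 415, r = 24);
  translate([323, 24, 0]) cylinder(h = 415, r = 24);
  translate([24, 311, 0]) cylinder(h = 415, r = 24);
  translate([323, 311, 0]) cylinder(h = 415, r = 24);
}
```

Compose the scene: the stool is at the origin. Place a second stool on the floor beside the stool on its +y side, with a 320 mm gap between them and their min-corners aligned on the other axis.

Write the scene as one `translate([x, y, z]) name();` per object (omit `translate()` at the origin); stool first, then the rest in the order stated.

stool();
translate([0, 659, 0]) stool_2();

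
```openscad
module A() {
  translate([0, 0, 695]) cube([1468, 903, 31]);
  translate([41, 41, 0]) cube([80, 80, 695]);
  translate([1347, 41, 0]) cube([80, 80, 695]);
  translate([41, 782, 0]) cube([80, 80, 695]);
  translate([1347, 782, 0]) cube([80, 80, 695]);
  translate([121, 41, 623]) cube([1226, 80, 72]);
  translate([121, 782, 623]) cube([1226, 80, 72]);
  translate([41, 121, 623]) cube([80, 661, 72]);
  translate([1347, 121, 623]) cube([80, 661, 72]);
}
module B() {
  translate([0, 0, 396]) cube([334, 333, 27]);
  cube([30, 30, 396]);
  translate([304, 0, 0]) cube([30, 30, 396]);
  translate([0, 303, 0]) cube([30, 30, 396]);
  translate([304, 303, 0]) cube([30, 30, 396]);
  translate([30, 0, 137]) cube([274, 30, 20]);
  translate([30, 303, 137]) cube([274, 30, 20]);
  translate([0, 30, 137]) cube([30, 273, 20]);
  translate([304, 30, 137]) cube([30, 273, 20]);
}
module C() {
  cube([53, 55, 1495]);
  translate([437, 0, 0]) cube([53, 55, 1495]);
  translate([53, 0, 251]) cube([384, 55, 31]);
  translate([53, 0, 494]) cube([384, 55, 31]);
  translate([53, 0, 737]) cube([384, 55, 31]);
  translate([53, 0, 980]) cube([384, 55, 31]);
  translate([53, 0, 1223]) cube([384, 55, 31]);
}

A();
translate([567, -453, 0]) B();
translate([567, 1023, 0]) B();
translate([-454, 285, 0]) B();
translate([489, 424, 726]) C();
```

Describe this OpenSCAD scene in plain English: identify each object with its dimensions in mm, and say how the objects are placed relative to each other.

A is a table: top 1468 mm (x) × 903 mm (y), 31 mm thick, upper face at z = 726 mm, on four 80×80 mm square legs, each inset 41 mm from the nearest pair of top edges, running from z = 0 to the bottom of the top. Four apron rails, 80 mm thick and 72 mm tall, run between adjacent legs with their top edges flush with the underside of the top and their outer faces flush with the legs' outer faces.

B is a four-legged stool. The seat is 334×333 mm, 27 mm thick, top at z = 423 mm. It stands on four square legs, each 30×30 mm in cross-section, from z = 0 to the seat underside, each flush with a corner of the seat. Four stretchers, 30 mm wide and 20 mm tall, connect adjacent legs with their undersides at z = 137 mm, each running between the inner faces of the legs it joins and aligned with the legs' outer faces on the other axis.

C is a straight ladder. Two 53×55 mm vertical rails, 1495 mm tall, stand 490 mm apart (outside-to-outside) with their front faces coplanar on the −y side. 5 rungs, each 55 mm deep and 31 mm tall, span between the inner faces of the rails, front faces flush with the rails. The lowest rung's underside is at z = 251 mm and rungs are spaced 243 mm apart (underside to underside).

Three stools sit around the table at the −y, +y, −x sides. The ladder is on top of the table, centred.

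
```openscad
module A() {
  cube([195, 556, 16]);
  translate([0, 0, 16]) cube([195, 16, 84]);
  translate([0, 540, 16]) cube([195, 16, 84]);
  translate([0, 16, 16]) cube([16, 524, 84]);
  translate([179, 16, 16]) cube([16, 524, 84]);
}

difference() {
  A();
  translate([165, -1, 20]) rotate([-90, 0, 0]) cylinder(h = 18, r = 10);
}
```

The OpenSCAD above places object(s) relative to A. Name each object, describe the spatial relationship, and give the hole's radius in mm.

A is an open box. The open box has a circular hole through its front wall. The hole's radius is 10 mm.

The subtracted cylinder has r = 10 mm.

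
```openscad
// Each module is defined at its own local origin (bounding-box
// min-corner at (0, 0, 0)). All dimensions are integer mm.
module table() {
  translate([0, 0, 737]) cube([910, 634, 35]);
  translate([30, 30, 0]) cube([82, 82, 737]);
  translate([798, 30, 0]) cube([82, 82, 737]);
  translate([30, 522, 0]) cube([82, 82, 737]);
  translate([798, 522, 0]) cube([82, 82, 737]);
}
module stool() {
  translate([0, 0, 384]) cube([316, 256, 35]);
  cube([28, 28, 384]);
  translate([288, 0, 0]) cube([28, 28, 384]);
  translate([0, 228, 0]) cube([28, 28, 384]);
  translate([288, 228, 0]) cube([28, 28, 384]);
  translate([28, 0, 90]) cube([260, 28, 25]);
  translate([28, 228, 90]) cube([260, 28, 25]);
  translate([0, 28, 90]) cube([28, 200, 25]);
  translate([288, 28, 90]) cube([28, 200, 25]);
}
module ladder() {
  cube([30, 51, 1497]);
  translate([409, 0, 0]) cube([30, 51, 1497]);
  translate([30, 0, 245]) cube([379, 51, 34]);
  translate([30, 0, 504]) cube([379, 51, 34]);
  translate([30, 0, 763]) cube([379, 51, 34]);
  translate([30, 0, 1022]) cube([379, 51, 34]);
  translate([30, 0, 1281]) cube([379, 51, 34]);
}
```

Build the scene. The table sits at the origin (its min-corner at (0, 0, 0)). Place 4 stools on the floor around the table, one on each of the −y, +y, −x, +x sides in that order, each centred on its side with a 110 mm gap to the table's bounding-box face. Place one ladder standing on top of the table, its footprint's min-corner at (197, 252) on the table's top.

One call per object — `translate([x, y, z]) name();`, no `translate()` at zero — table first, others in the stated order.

table();
translate([297, -366, 0]) stool();
translate([297, 744, 0]) stool();
translate([-426, 189, 0]) stool();
translate([1020, 189, 0]) stool();
translate([197, 252, 772]) ladder();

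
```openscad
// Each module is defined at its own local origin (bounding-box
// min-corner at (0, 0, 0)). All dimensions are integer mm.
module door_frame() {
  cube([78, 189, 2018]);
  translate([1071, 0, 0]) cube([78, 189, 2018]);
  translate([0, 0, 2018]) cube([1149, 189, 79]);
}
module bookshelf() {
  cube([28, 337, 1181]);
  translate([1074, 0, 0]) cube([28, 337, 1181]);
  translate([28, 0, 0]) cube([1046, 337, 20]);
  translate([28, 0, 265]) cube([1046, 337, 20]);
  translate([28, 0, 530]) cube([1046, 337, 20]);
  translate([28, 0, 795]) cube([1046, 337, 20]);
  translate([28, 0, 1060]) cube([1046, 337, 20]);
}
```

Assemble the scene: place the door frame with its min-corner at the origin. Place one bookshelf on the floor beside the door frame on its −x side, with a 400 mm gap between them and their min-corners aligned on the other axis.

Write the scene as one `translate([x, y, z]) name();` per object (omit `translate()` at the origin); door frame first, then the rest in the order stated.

door_frame();
translate([-1502, 0, 0]) bookshelf();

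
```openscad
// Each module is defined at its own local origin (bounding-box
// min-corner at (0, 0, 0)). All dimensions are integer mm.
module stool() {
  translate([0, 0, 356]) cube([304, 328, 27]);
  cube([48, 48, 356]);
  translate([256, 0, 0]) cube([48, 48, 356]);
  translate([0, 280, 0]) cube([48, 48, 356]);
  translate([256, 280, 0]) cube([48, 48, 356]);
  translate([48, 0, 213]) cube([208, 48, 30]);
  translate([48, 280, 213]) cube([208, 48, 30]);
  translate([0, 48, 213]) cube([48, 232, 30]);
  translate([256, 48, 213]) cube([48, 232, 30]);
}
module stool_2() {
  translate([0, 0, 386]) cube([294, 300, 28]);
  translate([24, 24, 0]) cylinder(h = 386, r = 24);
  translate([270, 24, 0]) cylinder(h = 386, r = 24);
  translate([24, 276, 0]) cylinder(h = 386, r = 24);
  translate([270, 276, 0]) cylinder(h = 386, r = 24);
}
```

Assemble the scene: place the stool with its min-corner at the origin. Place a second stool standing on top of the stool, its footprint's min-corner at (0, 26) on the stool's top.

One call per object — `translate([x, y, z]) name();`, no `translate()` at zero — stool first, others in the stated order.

stool();
translate([0, 26, 383]) stool_2();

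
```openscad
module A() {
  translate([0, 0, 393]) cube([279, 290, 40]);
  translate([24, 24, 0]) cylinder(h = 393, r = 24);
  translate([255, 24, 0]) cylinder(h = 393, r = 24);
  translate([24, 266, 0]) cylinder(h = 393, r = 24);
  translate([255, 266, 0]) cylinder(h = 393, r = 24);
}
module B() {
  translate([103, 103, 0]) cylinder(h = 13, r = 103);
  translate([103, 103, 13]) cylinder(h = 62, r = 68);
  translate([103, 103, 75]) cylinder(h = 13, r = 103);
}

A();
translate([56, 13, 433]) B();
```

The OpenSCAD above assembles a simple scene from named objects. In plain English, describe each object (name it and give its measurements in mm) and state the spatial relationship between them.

A is a simple wooden stool: a rectangular seat 279 mm (x) by 290 mm (y), 40 mm thick, top face at z = 433 mm, on four round legs, each 48 mm in diameter. The legs rest on z = 0, each leg's axis is inset half a diameter from the nearest pair of seat edges (so the leg's bounding box is flush with the corner).

B is a spool: two coaxial disc flanges of radius 103 mm and thickness 13 mm, joined by a core cylinder of radius 68 mm and height 62 mm. The lower flange rests on z = 0 and the three cylinders share a vertical axis.

The spool is on top of the stool.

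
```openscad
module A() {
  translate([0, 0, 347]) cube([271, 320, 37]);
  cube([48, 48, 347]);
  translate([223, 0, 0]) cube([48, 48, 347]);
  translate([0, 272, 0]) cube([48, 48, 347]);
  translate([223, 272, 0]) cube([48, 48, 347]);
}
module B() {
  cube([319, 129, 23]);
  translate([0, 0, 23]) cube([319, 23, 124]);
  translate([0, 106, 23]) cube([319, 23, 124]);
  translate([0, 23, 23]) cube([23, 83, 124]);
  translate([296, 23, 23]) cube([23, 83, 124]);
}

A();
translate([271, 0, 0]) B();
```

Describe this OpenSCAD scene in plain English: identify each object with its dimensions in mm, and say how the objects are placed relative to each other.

A is a four-legged stool. The seat is a 271×320×37 mm slab whose top surface is at z = 384 mm; four square legs, each 48×48 mm in cross-section, run from the floor (z = 0) to the underside of the seat, each flush with a corner of the seat.

B is an open-topped rectangular box: outside dimensions 319×129×147 mm, with a uniform wall and base thickness of 23 mm. The base is a full 319×129 slab on the floor; four walls sit on top of the base. The front and back walls (the −y and +y sides) span the full width; the two side walls fit between them.

The open box is against the stool's +x side, with their −y faces flush.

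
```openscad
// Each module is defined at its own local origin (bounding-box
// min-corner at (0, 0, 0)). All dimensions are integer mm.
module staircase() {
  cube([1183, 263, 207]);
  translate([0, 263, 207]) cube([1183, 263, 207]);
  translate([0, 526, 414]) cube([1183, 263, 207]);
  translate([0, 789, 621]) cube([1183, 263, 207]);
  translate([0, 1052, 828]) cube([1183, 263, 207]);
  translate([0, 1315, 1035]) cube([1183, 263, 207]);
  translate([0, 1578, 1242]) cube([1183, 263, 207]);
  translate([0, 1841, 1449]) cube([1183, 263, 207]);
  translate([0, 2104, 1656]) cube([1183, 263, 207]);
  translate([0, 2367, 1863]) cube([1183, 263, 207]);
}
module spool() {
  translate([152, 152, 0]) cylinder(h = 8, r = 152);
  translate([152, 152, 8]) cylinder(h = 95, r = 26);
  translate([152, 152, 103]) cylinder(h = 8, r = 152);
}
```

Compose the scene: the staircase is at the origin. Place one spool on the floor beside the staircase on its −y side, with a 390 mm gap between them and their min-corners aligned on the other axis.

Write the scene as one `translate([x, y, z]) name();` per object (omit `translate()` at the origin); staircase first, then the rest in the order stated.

staircase();
translate([0, -694, 0]) spool();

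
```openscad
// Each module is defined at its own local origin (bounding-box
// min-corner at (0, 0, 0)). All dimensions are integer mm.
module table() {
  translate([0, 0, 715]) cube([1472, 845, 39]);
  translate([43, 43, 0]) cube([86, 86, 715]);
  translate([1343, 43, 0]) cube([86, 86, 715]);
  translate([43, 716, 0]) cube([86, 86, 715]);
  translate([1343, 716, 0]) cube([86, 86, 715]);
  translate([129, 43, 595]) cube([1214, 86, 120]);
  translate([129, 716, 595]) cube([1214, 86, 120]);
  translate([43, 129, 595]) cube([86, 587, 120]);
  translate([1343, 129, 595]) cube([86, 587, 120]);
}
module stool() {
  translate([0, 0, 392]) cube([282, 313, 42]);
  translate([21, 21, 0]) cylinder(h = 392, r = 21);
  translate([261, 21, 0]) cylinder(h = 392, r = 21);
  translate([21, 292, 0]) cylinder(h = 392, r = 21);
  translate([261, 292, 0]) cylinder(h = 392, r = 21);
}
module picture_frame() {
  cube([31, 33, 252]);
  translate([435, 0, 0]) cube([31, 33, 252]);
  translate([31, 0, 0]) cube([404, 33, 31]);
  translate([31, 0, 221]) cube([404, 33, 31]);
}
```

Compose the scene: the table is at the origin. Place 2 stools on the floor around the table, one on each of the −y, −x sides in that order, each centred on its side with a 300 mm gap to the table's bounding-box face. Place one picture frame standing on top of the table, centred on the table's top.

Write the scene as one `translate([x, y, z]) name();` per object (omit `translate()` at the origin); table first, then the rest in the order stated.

table();
translate([595, -613, 0]) stool();
translate([-582, 266, 0]) stool();
translate([503, 406, 754]) picture_frame();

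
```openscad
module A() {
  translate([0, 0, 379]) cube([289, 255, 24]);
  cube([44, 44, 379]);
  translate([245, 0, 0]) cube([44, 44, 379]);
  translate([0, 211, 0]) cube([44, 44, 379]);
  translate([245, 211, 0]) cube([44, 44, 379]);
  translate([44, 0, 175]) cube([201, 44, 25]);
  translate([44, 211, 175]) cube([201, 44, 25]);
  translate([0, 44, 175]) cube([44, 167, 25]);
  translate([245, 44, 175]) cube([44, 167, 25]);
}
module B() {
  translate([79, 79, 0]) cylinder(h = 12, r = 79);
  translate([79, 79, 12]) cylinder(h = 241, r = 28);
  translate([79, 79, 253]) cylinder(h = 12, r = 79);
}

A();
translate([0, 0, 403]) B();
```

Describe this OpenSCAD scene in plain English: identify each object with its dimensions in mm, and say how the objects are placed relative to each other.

A is a simple wooden stool: a rectangular seat 289 mm (x) by 255 mm (y), 24 mm thick, top face at z = 403 mm, on four square legs, each 44×44 mm in cross-section. The legs rest on z = 0, each flush with a corner of the seat. Four stretchers, 44 mm wide and 25 mm tall, connect adjacent legs with their undersides at z = 175 mm, each running between the inner faces of the legs it joins and aligned with the legs' outer faces on the other axis.

B is a spool: two coaxial disc flanges of radius 79 mm and thickness 12 mm, joined by a core cylinder of radius 28 mm and height 241 mm. The lower flange rests on z = 0 and the three cylinders share a vertical axis.

The spool is on top of the stool.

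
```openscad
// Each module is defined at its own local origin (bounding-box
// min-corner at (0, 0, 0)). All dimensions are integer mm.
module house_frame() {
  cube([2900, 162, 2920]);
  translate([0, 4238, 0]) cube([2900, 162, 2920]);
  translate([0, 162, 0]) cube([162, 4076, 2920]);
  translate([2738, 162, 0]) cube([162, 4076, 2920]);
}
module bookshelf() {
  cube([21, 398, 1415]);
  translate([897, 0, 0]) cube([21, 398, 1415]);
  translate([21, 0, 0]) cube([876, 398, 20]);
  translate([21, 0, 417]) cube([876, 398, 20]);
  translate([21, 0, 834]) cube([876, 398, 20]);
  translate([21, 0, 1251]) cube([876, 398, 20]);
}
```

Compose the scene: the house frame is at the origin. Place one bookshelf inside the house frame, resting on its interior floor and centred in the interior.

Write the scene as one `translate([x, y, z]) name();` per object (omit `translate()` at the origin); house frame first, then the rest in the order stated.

house_frame();
translate([991, 2001, 0]) bookshelf();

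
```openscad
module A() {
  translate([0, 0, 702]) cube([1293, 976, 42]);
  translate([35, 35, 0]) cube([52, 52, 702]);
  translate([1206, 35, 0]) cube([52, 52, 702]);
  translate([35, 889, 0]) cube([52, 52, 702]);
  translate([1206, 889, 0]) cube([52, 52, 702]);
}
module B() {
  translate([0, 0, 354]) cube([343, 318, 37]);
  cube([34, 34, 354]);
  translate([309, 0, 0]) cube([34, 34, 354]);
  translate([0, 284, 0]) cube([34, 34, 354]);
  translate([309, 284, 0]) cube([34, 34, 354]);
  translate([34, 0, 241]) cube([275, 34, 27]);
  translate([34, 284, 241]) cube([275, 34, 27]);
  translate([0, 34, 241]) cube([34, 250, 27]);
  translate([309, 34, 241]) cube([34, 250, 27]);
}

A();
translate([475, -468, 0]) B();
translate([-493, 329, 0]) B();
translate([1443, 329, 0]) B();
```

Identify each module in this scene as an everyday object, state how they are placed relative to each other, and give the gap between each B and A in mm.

Each stool's nearest face is 150 mm from the table's bounding box.

A is a table. B is a stool. Three stools sit around the table at the −y, −x, +x sides. The gap between each stool and the table is 150 mm.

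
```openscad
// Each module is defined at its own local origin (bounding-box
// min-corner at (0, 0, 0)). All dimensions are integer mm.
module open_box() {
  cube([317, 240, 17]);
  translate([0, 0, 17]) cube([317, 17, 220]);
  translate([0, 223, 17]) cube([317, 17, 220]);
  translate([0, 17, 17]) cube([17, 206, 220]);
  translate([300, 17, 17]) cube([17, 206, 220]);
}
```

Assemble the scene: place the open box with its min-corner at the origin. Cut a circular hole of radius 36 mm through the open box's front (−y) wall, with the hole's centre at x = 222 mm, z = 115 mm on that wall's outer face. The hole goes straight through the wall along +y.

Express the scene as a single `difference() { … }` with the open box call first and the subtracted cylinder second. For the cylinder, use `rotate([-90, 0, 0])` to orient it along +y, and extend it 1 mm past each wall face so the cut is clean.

difference() {
  open_box();
  translate([222, -1, 115]) rotate([-90, 0, 0]) cylinder(h = 19, r = 36);
}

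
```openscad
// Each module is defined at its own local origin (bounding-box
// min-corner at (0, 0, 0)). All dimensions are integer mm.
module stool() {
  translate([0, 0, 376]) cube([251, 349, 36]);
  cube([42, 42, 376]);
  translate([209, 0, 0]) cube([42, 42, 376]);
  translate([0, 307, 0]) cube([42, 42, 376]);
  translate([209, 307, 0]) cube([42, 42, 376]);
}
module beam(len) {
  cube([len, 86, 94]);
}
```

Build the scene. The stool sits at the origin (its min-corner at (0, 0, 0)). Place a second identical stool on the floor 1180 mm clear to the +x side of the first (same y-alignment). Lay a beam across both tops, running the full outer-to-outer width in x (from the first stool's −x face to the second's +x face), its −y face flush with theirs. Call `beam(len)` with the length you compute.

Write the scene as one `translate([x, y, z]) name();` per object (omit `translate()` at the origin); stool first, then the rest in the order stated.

stool();
translate([1431, 0, 0]) stool();
translate([0, 0, 412]) beam(1682);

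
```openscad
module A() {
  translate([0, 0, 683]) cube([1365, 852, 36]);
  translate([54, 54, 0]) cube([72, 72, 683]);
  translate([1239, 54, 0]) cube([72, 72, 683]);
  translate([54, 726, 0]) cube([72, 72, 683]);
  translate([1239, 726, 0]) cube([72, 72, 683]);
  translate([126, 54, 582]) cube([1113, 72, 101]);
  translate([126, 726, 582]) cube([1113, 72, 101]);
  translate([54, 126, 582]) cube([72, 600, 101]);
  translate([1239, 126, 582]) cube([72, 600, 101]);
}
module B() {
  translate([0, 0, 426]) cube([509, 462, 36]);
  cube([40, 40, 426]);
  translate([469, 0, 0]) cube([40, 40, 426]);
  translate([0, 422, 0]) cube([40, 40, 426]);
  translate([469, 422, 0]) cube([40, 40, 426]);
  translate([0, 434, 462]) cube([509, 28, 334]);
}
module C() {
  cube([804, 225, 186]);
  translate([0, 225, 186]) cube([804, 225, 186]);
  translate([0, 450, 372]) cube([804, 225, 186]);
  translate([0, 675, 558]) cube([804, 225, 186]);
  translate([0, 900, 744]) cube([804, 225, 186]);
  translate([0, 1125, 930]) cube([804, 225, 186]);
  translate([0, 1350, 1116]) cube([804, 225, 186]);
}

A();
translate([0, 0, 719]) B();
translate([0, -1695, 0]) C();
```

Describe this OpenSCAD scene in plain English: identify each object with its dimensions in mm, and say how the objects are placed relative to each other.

A is a table: top 1365 mm (x) × 852 mm (y), 36 mm thick, upper face at z = 719 mm, on four 72×72 mm square legs, each inset 54 mm from the nearest pair of top edges, running from z = 0 to the bottom of the top. Four apron rails, 72 mm thick and 101 mm tall, run between adjacent legs with their top edges flush with the underside of the top and their outer faces flush with the legs' outer faces.

B is a chair: 509×462 mm seat, 36 mm thick, top at z = 462 mm, on four 40 mm square corner legs flush with the seat edges. A 28 mm thick backrest slab spans the full seat width, extending 334 mm above the seat top, its back face flush with the seat's +y edge.

C is a straight staircase of 7 solid steps. Each step is 804 mm wide (x), 225 mm deep (y, the going) and 186 mm tall (the rise). The first step rests on the floor; each subsequent step sits one going further in +y and one rise higher in +z, directly behind and above the previous step with no overlap.

The chair is on top of the table. The staircase is on the floor beside the table on its −y side.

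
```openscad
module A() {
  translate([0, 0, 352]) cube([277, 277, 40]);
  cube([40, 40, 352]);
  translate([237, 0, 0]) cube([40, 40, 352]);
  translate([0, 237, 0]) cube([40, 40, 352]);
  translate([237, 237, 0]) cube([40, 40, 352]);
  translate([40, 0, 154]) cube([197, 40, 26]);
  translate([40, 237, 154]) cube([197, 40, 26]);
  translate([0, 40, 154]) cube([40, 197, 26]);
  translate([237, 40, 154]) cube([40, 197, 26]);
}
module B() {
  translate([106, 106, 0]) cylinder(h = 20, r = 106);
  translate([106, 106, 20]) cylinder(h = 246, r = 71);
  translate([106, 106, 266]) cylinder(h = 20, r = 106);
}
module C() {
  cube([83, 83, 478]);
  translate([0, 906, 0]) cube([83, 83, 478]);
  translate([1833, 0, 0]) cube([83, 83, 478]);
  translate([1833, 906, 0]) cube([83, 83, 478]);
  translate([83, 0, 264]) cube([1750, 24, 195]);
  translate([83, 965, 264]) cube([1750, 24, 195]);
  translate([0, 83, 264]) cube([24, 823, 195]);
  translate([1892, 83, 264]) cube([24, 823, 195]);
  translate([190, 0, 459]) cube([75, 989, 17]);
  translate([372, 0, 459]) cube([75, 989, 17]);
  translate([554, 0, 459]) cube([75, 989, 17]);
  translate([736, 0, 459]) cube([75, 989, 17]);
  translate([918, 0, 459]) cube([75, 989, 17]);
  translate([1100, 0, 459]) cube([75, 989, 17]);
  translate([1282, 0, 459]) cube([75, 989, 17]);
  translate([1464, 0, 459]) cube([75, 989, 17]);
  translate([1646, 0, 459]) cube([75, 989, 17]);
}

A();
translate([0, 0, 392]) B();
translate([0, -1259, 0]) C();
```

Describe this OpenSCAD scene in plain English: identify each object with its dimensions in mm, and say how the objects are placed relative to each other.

A is a four-legged stool. The seat is a 277×277×40 mm slab whose top surface is at z = 392 mm; four square legs, each 40×40 mm in cross-section, run from the floor (z = 0) to the underside of the seat, each flush with a corner of the seat. Four stretchers, 40 mm wide and 26 mm tall, connect adjacent legs with their undersides at z = 154 mm, each running between the inner faces of the legs it joins and aligned with the legs' outer faces on the other axis.

B is a spool: two coaxial disc flanges of radius 106 mm and thickness 20 mm, joined by a core cylinder of radius 71 mm and height 246 mm. The lower flange rests on z = 0 and the three cylinders share a vertical axis.

C is a bed frame 1916 mm long (x) by 989 mm wide (y). Four 83×83 mm corner posts, 478 mm tall, at the corners of the footprint. Four rails of 24 mm thickness and 195 mm height run between adjacent posts with their undersides at z = 264 mm, their outer faces flush with the outside of the frame (the two x-running rails run between the posts' inner faces; the two y-running rails run between the posts' inner faces). 9 slats, each 75 mm wide (x) and 17 mm thick, lie across the top of the two x-running rails, running the full 989 mm width of the frame in y; the slats are evenly spaced along x between the inner faces of the end posts with equal gaps (rounded down to the nearest mm) at the −x end and between each pair — any rounding remainder accumulates at the +x end.

The spool is on top of the stool. The bed frame is on the floor beside the stool on its −y side.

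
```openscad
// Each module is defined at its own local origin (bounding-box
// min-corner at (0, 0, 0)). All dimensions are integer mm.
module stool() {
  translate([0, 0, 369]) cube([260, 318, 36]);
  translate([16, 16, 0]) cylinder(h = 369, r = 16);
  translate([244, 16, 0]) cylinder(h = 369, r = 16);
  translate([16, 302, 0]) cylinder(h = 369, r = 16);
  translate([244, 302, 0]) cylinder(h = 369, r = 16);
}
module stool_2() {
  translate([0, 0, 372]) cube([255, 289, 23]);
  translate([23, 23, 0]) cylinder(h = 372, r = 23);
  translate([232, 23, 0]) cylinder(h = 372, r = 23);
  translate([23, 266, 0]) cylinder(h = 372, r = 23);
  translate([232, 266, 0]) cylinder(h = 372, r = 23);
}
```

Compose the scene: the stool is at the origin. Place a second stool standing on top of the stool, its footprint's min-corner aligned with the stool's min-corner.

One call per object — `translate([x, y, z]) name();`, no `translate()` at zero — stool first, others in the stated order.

stool();
translate([0, 0, 405]) stool_2();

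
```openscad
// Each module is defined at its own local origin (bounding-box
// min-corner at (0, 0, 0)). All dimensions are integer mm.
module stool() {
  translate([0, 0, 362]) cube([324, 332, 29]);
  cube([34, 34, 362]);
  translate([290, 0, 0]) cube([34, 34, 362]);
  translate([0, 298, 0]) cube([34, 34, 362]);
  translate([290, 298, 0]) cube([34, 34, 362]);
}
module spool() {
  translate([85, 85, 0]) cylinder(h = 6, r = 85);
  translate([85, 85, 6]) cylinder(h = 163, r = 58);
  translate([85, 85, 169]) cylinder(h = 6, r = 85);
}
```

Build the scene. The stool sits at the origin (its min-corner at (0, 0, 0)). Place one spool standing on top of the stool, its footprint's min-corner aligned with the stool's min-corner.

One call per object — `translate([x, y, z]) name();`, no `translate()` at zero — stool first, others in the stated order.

stool();
translate([0, 0, 391]) spool();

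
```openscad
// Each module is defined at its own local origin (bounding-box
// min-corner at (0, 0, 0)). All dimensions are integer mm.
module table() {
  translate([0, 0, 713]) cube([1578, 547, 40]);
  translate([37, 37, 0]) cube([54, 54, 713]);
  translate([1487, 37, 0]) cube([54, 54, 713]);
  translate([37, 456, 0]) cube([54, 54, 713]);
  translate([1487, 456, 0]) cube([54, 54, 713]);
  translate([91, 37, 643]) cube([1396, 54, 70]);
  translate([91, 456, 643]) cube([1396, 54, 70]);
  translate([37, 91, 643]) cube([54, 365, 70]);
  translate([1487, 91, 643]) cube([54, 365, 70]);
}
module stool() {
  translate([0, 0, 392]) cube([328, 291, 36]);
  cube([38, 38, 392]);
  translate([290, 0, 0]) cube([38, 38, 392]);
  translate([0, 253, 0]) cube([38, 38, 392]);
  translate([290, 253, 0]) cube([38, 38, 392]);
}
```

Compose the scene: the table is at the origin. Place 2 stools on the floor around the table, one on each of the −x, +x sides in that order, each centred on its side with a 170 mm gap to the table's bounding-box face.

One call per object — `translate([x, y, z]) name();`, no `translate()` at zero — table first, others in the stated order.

table();
translate([-498, 128, 0]) stool();
translate([1748, 128, 0]) stool();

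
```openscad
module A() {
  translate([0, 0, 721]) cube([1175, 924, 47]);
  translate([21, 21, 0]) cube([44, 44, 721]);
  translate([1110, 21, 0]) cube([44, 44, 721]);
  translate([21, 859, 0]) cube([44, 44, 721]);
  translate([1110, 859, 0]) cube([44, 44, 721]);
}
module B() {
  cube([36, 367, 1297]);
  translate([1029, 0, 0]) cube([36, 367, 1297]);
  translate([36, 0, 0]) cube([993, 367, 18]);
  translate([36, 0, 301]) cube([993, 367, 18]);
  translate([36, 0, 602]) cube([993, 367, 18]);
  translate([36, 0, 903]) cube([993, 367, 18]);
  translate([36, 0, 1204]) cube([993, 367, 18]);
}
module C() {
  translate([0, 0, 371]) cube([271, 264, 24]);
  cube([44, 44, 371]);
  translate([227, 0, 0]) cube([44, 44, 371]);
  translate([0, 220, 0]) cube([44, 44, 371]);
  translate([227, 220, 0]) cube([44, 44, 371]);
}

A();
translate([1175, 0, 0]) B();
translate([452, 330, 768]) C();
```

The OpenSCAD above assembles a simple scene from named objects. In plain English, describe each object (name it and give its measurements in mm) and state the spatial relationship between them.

A is a rectangular dining table. The top is 1175×924×47 mm with its upper surface at z = 768 mm. It stands on four 44×44 mm square legs, each inset 21 mm from the nearest pair of top edges, running from the floor to the underside of the top.

B is an open bookshelf. Two side panels, each 36 mm thick, 367 mm deep and 1297 mm tall, stand 1065 mm apart (outside-to-outside). Between them sit 5 shelves, each 18 mm thick and 367 mm deep, spanning the full gap between the sides. The bottom shelf rests on the floor (its underside at z = 0) and the clear gap between one shelf's top and the next shelf's underside is 283 mm.

C is a four-legged stool. The seat is 271×264 mm, 24 mm thick, top at z = 395 mm. It stands on four square legs, each 44×44 mm in cross-section, from z = 0 to the seat underside, each flush with a corner of the seat.

The bookshelf is against the table's +x side, with their −y faces flush. The stool is on top of the table, centred.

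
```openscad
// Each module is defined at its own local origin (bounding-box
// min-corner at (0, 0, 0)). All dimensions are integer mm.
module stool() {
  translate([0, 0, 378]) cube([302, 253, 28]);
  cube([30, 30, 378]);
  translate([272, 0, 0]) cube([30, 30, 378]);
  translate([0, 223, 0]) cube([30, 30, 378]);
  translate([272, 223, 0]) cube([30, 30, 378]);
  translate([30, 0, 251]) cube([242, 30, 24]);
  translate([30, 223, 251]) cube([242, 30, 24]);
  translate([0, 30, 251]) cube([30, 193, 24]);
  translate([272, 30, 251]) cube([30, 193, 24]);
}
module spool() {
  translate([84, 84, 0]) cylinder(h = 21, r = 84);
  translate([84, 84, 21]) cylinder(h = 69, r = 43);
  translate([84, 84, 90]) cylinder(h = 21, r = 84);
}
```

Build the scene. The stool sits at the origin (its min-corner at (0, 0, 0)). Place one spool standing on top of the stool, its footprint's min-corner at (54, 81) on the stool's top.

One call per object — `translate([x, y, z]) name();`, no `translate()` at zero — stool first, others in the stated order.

stool();
translate([54, 81, 406]) spool();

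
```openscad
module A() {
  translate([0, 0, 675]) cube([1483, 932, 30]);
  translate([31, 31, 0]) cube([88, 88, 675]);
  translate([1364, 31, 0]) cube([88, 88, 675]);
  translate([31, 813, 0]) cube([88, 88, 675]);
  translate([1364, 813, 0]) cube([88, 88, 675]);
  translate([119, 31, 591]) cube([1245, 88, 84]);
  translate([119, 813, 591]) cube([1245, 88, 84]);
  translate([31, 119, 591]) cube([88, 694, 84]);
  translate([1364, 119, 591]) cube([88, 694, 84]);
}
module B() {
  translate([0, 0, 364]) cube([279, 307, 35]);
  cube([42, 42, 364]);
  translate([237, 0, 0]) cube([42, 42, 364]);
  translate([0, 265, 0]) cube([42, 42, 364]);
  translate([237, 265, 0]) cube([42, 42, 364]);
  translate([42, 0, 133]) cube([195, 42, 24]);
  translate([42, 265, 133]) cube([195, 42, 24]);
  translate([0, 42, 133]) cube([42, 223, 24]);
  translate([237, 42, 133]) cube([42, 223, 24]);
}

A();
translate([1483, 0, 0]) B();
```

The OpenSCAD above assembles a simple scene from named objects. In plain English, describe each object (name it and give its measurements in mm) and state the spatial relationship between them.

A is a table: top 1483 mm (x) × 932 mm (y), 30 mm thick, upper face at z = 705 mm, on four 88×88 mm square legs, each inset 31 mm from the nearest pair of top edges, running from z = 0 to the bottom of the top. Four apron rails, 88 mm thick and 84 mm tall, run between adjacent legs with their top edges flush with the underside of the top and their outer faces flush with the legs' outer faces.

B is a four-legged stool. The seat is a 279×307×35 mm slab whose top surface is at z = 399 mm; four square legs, each 42×42 mm in cross-section, run from the floor (z = 0) to the underside of the seat, each flush with a corner of the seat. Four stretchers, 42 mm wide and 24 mm tall, connect adjacent legs with their undersides at z = 133 mm, each running between the inner faces of the legs it joins and aligned with the legs' outer faces on the other axis.

The stool is against the table's +x side, with their −y faces flush.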